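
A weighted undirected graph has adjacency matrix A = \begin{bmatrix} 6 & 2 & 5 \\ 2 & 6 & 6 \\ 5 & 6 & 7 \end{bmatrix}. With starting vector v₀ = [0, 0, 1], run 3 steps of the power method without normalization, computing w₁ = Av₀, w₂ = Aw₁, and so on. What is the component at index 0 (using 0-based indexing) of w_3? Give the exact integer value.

1188

w1 = Av₀ = (6·0 + 2·0 + 5·1; 2·0 + 6·0 + 6·1; 5·0 + 6·0 + 7·1) = (5, 6, 7)
w2 = Aw1 = (6·5 + 2·6 + 5·7; 2·5 + 6·6 + 6·7; 5·5 + 6·6 + 7·7) = (77, 88, 110)
w3 = Aw2 = (1188, 1342, 1683)
The requested component of w3 is 1188.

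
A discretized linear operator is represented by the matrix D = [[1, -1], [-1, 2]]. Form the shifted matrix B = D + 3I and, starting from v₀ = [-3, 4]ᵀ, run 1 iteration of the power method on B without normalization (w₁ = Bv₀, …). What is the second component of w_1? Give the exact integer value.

23

B = D + 3I has rows (4, -1); (-1, 5)
w1 = Bv₀ = (4·(-3) + (-1)·4; (-1)·(-3) + 5·4) = (-16, 23)
Requested component of w1: 23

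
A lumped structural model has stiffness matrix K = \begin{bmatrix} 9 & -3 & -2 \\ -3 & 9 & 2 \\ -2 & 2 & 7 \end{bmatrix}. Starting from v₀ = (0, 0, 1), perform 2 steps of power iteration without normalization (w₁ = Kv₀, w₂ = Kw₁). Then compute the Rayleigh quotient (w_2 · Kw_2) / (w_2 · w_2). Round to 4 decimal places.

w1 = Kv₀ = (9·0 + (-3)·0 + (-2)·1; (-3)·0 + 9·0 + 2·1; (-2)·0 + 2·0 + 7·1) = (-2, 2, 7)
w2 = Kw1 = (9·(-2) + (-3)·2 + (-2)·7; (-3)·(-2) + 9·2 + 2·7; (-2)·(-2) + 2·2 + 7·7) = (-38, 38, 57)
Kw2 = (-570, 570, 551)
w2·Kw2 = (-38)·(-570) + 38·570 + 57·551 = 74727; w2·w2 = (-38)·(-38) + 38·38 + 57·57 = 6137
λ ≈ 74727/6137 = 12.1765

12.1765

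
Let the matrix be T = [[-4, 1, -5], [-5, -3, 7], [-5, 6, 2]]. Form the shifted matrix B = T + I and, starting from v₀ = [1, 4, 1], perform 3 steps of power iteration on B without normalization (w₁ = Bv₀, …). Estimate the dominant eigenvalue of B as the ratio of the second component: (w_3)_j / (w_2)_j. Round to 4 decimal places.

2.6774

B = T + I has rows (-3, 1, -5); (-5, -2, 7); (-5, 6, 3)
w1 = Bv₀ = ((-3)·1 + 1·4 + (-5)·1; (-5)·1 + (-2)·4 + 7·1; (-5)·1 + 6·4 + 3·1) = (-4, -6, 22)
w2 = Bw1 = ((-3)·(-4) + 1·(-6) + (-5)·22; (-5)·(-4) + (-2)·(-6) + 7·22; (-5)·(-4) + 6·(-6) + 3·22) = (-104, 186, 50)
w3 = Bw2 = (248, 498, 1786)
Ratio: 498/186 = 2.6774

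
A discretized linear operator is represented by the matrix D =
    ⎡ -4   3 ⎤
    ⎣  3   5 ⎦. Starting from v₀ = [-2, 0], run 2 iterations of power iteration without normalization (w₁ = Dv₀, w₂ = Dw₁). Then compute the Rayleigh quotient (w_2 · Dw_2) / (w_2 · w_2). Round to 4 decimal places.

-3.1625

w1 = Dv₀ = ((-4)·(-2) + 3·0; 3·(-2) + 5·0) = (8, -6)
w2 = Dw1 = ((-4)·8 + 3·(-6); 3·8 + 5·(-6)) = (-50, -6)
Dw2 = (182, -180)
w2·Dw2 = (-50)·182 + (-6)·(-180) = -8020; w2·w2 = (-50)·(-50) + (-6)·(-6) = 2536
λ ≈ -8020/2536 = -3.1625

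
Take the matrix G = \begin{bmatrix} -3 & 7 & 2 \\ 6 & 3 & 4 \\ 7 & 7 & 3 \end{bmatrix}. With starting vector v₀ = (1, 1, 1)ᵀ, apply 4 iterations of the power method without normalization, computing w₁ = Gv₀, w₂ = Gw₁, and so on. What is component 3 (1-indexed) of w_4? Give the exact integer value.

26891

w1 = Gv₀ = ((-3)·1 + 7·1 + 2·1; 6·1 + 3·1 + 4·1; 7·1 + 7·1 + 3·1) = (6, 13, 17)
w2 = Gw1 = ((-3)·6 + 7·13 + 2·17; 6·6 + 3·13 + 4·17; 7·6 + 7·13 + 3·17) = (107, 143, 184)
w3 = Gw2 = (1048, 1807, 2302)
w4 = Gw3 = (14109, 20917, 26891)
The requested component of w4 is 26891.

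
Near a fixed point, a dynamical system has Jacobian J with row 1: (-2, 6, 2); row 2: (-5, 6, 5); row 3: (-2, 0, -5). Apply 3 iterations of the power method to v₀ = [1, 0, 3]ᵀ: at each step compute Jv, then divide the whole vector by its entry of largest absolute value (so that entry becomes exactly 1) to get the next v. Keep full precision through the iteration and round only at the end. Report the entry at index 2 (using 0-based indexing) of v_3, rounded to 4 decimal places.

1.0000

Jv0 = (4.00000, 10.00000, -17.00000); divide by -17.00000 → v1 = (-0.23529, -0.58824, 1.00000)
Jv1 = (-1.05882, 2.64706, -4.52941); divide by -4.52941 → v2 = (0.23377, -0.58442, 1.00000)
Jv2 = (-1.97403, 0.32468, -5.46753); divide by -5.46753 → v3 = (0.36105, -0.05938, 1.00000)
Requested entry of v3: -421/-421 = 1.0000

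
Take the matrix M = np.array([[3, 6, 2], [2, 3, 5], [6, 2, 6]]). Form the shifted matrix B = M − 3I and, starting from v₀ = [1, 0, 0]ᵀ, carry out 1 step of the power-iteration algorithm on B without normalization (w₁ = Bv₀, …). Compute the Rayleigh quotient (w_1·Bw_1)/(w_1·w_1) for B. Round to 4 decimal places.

B = M − 3I has rows (0, 6, 2); (2, 0, 5); (6, 2, 3)
w1 = Bv₀ = (0·1 + 6·0 + 2·0; 2·1 + 0·0 + 5·0; 6·1 + 2·0 + 3·0) = (0, 2, 6)
Bw1 = (24, 30, 22)
w1·Bw1 = 192; w1·w1 = 40; μ ≈ 192/40 = 4.8000

4.8000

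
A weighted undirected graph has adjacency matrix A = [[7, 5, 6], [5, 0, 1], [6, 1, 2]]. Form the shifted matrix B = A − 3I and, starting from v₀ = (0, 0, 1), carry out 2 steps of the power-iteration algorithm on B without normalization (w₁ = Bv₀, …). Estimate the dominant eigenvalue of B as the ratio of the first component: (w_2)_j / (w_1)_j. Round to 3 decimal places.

B = A − 3I has rows (4, 5, 6); (5, -3, 1); (6, 1, -1)
w1 = Bv₀ = (4·0 + 5·0 + 6·1; 5·0 + (-3)·0 + 1·1; 6·0 + 1·0 + (-1)·1) = (6, 1, -1)
w2 = Bw1 = (4·6 + 5·1 + 6·(-1); 5·6 + (-3)·1 + 1·(-1); 6·6 + 1·1 + (-1)·(-1)) = (23, 26, 38)
Ratio: 23/6 = 3.833

μ ≈ 3.833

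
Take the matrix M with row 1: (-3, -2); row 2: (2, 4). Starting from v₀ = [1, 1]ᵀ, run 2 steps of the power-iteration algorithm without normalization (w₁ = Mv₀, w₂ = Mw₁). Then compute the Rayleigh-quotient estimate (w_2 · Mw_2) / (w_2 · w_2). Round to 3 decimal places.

3.693

w1 = Mv₀ = ((-3)·1 + (-2)·1; 2·1 + 4·1) = (-5, 6)
w2 = Mw1 = ((-3)·(-5) + (-2)·6; 2·(-5) + 4·6) = (3, 14)
Mw2 = (-37, 62)
w2·Mw2 = 3·(-37) + 14·62 = 757; w2·w2 = 3·3 + 14·14 = 205
λ ≈ 757/205 = 3.693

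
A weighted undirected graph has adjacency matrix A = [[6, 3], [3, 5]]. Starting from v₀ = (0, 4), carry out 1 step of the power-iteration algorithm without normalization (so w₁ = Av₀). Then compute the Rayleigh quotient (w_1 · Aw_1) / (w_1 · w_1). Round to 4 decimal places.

λ ≈ 7.9118

w1 = Av₀ = (6·0 + 3·4; 3·0 + 5·4) = (12, 20)
Aw1 = (132, 136)
w1·Aw1 = 12·132 + 20·136 = 4304; w1·w1 = 12·12 + 20·20 = 544
λ ≈ 4304/544 = 7.9118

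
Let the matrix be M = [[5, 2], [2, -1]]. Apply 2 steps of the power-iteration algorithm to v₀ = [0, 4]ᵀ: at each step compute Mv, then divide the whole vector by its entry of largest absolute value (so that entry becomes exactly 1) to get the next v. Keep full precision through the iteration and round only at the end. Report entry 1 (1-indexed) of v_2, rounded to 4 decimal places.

1.0000

Mv0 = (8.00000, -4.00000); divide by 8.00000 → v1 = (1.00000, -0.50000)
Mv1 = (4.00000, 2.50000); divide by 4.00000 → v2 = (1.00000, 0.62500)
Requested entry of v2: 32/32 = 1.0000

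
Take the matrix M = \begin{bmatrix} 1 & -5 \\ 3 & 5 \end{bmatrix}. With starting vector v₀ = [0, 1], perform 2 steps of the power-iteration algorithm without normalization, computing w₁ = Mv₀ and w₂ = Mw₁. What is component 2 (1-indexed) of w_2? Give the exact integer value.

10

w1 = Mv₀ = (1·0 + (-5)·1; 3·0 + 5·1) = (-5, 5)
w2 = Mw1 = (1·(-5) + (-5)·5; 3·(-5) + 5·5) = (-30, 10)
The requested component of w2 is 10.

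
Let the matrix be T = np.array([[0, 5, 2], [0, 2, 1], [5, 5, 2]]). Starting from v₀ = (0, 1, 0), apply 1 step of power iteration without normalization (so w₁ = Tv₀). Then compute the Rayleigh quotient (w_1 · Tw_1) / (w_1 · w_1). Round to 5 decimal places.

w1 = Tv₀ = (0·0 + 5·1 + 2·0; 0·0 + 2·1 + 1·0; 5·0 + 5·1 + 2·0) = (5, 2, 5)
Tw1 = (20, 9, 45)
w1·Tw1 = 5·20 + 2·9 + 5·45 = 343; w1·w1 = 5·5 + 2·2 + 5·5 = 54
λ ≈ 343/54 = 6.35185

λ ≈ 6.35185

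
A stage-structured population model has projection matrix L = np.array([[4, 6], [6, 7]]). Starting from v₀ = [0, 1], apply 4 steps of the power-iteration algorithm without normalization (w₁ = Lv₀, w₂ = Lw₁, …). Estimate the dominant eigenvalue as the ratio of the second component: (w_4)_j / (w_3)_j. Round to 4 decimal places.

λ ≈ 11.6862

w1 = Lv₀ = (6, 7)
w2 = Lw1 = (66, 85)
w3 = Lw2 = (774, 991)
w4 = Lw3 = (9042, 11581)
Ratio at component: 11581 / 991 = 11.6862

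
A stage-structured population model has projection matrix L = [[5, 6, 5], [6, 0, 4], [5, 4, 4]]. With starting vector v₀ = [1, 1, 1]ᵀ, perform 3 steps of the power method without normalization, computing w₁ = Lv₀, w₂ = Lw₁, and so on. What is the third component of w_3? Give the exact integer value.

2305

w1 = Lv₀ = (5·1 + 6·1 + 5·1; 6·1 + 0·1 + 4·1; 5·1 + 4·1 + 4·1) = (16, 10, 13)
w2 = Lw1 = (5·16 + 6·10 + 5·13; 6·16 + 0·10 + 4·13; 5·16 + 4·10 + 4·13) = (205, 148, 172)
w3 = Lw2 = (2773, 1918, 2305)
The requested component of w3 is 2305.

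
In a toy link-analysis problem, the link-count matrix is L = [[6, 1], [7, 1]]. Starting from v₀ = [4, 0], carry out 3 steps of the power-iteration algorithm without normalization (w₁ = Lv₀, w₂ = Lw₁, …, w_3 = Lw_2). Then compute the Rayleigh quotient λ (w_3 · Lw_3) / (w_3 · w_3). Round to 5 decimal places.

7.14003

w1 = Lv₀ = (6·4 + 1·0; 7·4 + 1·0) = (24, 28)
w2 = Lw1 = (6·24 + 1·28; 7·24 + 1·28) = (172, 196)
w3 = Lw2 = (1228, 1400)
Lw3 = (8768, 9996)
w3·Lw3 = 1228·8768 + 1400·9996 = 24761504; w3·w3 = 1228·1228 + 1400·1400 = 3467984
λ ≈ 24761504/3467984 = 7.14003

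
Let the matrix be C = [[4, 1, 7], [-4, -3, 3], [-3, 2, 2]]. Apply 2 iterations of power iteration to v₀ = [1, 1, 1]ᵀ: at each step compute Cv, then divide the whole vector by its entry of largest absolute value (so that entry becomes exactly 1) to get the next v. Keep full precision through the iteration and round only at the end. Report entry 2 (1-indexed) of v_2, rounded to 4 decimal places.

Cv0 = (12.00000, -4.00000, 1.00000); divide by 12.00000 → v1 = (1.00000, -0.33333, 0.08333)
Cv1 = (4.25000, -2.75000, -3.50000); divide by 4.25000 → v2 = (1.00000, -0.64706, -0.82353)
Requested entry of v2: -33/51 = -0.6471

-0.6471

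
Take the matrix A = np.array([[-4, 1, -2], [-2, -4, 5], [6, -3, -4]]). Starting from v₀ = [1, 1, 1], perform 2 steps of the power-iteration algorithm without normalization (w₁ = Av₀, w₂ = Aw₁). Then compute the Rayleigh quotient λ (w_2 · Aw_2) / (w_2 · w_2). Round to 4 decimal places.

-6.4120

w1 = Av₀ = ((-4)·1 + 1·1 + (-2)·1; (-2)·1 + (-4)·1 + 5·1; 6·1 + (-3)·1 + (-4)·1) = (-5, -1, -1)
w2 = Aw1 = ((-4)·(-5) + 1·(-1) + (-2)·(-1); (-2)·(-5) + (-4)·(-1) + 5·(-1); 6·(-5) + (-3)·(-1) + (-4)·(-1)) = (21, 9, -23)
Aw2 = (-29, -193, 191)
w2·Aw2 = 21·(-29) + 9·(-193) + (-23)·191 = -6739; w2·w2 = 21·21 + 9·9 + (-23)·(-23) = 1051
λ ≈ -6739/1051 = -6.4120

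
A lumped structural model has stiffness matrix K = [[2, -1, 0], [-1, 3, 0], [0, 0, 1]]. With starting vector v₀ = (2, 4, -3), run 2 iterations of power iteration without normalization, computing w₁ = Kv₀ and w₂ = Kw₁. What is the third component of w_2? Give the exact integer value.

-3

w1 = Kv₀ = (2·2 + (-1)·4 + 0·(-3); (-1)·2 + 3·4 + 0·(-3); 0·2 + 0·4 + 1·(-3)) = (0, 10, -3)
w2 = Kw1 = (2·0 + (-1)·10 + 0·(-3); (-1)·0 + 3·10 + 0·(-3); 0·0 + 0·10 + 1·(-3)) = (-10, 30, -3)
The requested component of w2 is -3.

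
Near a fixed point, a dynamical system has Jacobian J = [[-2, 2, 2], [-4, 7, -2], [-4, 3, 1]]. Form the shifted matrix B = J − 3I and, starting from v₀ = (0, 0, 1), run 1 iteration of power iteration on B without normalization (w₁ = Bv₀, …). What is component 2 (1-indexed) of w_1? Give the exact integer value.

B = J − 3I has rows (-5, 2, 2); (-4, 4, -2); (-4, 3, -2)
w1 = Bv₀ = (2, -2, -2)
Requested component of w1: -2

-2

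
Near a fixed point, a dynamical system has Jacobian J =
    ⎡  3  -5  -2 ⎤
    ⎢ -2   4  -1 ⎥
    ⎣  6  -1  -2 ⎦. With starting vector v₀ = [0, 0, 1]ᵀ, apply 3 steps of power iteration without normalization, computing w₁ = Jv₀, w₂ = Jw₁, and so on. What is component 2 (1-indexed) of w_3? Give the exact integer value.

w1 = Jv₀ = (-2, -1, -2)
w2 = Jw1 = (3, 2, -7)
w3 = Jw2 = (13, 9, 30)
The requested component of w3 is 9.

9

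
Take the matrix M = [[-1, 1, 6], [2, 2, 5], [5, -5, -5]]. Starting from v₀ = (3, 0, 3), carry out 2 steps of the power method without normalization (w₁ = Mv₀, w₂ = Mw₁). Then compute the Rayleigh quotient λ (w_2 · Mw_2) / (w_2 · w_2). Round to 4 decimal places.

w1 = Mv₀ = (15, 21, 0)
w2 = Mw1 = (6, 72, -30)
Mw2 = (-114, 6, -180)
w2·Mw2 = 6·(-114) + 72·6 + (-30)·(-180) = 5148; w2·w2 = 6·6 + 72·72 + (-30)·(-30) = 6120
λ ≈ 5148/6120 = 0.8412

0.8412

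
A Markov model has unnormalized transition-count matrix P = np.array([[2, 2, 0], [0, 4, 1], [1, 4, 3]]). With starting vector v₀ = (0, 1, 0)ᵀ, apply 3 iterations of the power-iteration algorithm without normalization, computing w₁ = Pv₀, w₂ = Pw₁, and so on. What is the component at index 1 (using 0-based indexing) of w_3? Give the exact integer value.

w1 = Pv₀ = (2·0 + 2·1 + 0·0; 0·0 + 4·1 + 1·0; 1·0 + 4·1 + 3·0) = (2, 4, 4)
w2 = Pw1 = (2·2 + 2·4 + 0·4; 0·2 + 4·4 + 1·4; 1·2 + 4·4 + 3·4) = (12, 20, 30)
w3 = Pw2 = (64, 110, 182)
The requested component of w3 is 110.

110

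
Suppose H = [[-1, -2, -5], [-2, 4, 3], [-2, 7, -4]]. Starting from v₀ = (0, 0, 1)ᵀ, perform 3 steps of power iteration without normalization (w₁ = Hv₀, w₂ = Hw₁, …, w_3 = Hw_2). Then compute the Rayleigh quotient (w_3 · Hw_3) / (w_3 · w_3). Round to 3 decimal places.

w1 = Hv₀ = ((-1)·0 + (-2)·0 + (-5)·1; (-2)·0 + 4·0 + 3·1; (-2)·0 + 7·0 + (-4)·1) = (-5, 3, -4)
w2 = Hw1 = ((-1)·(-5) + (-2)·3 + (-5)·(-4); (-2)·(-5) + 4·3 + 3·(-4); (-2)·(-5) + 7·3 + (-4)·(-4)) = (19, 10, 47)
w3 = Hw2 = (-274, 143, -156)
Hw3 = (768, 652, 2173)
w3·Hw3 = (-274)·768 + 143·652 + (-156)·2173 = -456184; w3·w3 = (-274)·(-274) + 143·143 + (-156)·(-156) = 119861
λ ≈ -456184/119861 = -3.806

-3.806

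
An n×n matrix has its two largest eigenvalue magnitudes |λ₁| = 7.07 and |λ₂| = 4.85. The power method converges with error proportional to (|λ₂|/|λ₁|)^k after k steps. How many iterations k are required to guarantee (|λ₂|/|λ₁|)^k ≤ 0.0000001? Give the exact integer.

43

|λ₂/λ₁| = 4.85/7.07 = 0.68600
Need k ≥ ln(0.0000001) / ln(0.68600) = -16.1181 / -0.3769 ≈ 42.767
Smallest integer k satisfying the bound: 43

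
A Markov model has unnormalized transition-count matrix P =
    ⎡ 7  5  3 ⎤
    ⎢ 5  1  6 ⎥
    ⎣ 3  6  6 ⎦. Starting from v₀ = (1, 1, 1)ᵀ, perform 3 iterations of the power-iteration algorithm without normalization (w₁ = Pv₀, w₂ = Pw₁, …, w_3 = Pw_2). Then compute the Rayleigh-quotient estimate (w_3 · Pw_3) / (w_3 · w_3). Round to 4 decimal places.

w1 = Pv₀ = (7·1 + 5·1 + 3·1; 5·1 + 1·1 + 6·1; 3·1 + 6·1 + 6·1) = (15, 12, 15)
w2 = Pw1 = (7·15 + 5·12 + 3·15; 5·15 + 1·12 + 6·15; 3·15 + 6·12 + 6·15) = (210, 177, 207)
w3 = Pw2 = (2976, 2469, 2934)
Pw3 = (41979, 34953, 41346)
w3·Pw3 = 2976·41979 + 2469·34953 + 2934·41346 = 332537625; w3·w3 = 2976·2976 + 2469·2469 + 2934·2934 = 23560893
λ ≈ 332537625/23560893 = 14.1140

14.1140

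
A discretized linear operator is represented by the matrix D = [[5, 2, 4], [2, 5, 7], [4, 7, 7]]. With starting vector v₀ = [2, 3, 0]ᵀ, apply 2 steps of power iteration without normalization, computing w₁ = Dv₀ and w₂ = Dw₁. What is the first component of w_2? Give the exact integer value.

w1 = Dv₀ = (5·2 + 2·3 + 4·0; 2·2 + 5·3 + 7·0; 4·2 + 7·3 + 7·0) = (16, 19, 29)
w2 = Dw1 = (5·16 + 2·19 + 4·29; 2·16 + 5·19 + 7·29; 4·16 + 7·19 + 7·29) = (234, 330, 400)
The requested component of w2 is 234.

234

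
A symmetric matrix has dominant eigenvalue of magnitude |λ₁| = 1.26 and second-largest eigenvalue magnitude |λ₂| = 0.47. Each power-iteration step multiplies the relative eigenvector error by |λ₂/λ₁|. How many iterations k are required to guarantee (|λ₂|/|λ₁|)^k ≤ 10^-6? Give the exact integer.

15

|λ₂/λ₁| = 0.47/1.26 = 0.37302
Need k ≥ ln(10^-6) / ln(0.37302) = -13.8155 / -0.9861 ≈ 14.010
Smallest integer k satisfying the bound: 15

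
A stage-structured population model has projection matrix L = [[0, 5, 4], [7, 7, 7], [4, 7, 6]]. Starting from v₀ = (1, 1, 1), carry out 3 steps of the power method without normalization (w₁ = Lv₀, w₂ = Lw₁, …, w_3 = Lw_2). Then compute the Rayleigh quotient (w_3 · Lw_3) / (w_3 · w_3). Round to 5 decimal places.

w1 = Lv₀ = (9, 21, 17)
w2 = Lw1 = (173, 329, 285)
w3 = Lw2 = (2785, 5509, 4705)
Lw3 = (46365, 90993, 77933)
w3·Lw3 = 2785·46365 + 5509·90993 + 4705·77933 = 997081727; w3·w3 = 2785·2785 + 5509·5509 + 4705·4705 = 60242331
λ ≈ 997081727/60242331 = 16.55118

λ ≈ 16.55118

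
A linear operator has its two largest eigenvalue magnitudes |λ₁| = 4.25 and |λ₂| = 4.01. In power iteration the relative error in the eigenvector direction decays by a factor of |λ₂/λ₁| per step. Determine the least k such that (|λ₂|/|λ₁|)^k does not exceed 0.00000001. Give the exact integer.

|λ₂/λ₁| = 4.01/4.25 = 0.94353
Need k ≥ ln(0.00000001) / ln(0.94353) = -18.4207 / -0.0581 ≈ 316.900
Smallest integer k satisfying the bound: 317

317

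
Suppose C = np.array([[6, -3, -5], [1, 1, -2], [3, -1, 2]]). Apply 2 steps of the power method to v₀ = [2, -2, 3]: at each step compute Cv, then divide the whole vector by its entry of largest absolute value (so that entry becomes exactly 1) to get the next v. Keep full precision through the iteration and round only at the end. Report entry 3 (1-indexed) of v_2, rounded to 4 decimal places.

1.0000

Cv0 = (3.00000, -6.00000, 14.00000); divide by 14.00000 → v1 = (0.21429, -0.42857, 1.00000)
Cv1 = (-2.42857, -2.21429, 3.07143); divide by 3.07143 → v2 = (-0.79070, -0.72093, 1.00000)
Requested entry of v2: 43/43 = 1.0000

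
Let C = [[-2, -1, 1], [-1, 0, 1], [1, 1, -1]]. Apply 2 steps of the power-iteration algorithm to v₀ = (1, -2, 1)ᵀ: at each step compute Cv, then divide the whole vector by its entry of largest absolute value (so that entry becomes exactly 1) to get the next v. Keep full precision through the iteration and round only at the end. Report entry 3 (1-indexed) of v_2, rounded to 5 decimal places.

-0.75000

Cv0 = (1.000000, 0.000000, -2.000000); divide by -2.000000 → v1 = (-0.500000, 0.000000, 1.000000)
Cv1 = (2.000000, 1.500000, -1.500000); divide by 2.000000 → v2 = (1.000000, 0.750000, -0.750000)
Requested entry of v2: 3/-4 = -0.75000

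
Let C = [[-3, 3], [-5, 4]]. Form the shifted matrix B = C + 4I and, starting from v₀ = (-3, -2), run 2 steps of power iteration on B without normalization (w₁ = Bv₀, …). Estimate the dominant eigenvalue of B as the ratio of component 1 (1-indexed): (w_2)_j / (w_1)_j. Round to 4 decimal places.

1.3333

B = C + 4I has rows (1, 3); (-5, 8)
w1 = Bv₀ = (-9, -1)
w2 = Bw1 = (-12, 37)
Ratio: -12/-9 = 1.3333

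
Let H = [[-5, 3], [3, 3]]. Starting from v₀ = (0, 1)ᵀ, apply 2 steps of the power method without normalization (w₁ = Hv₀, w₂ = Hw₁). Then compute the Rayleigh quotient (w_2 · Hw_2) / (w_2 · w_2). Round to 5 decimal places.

λ ≈ 0.40000

w1 = Hv₀ = ((-5)·0 + 3·1; 3·0 + 3·1) = (3, 3)
w2 = Hw1 = ((-5)·3 + 3·3; 3·3 + 3·3) = (-6, 18)
Hw2 = (84, 36)
w2·Hw2 = (-6)·84 + 18·36 = 144; w2·w2 = (-6)·(-6) + 18·18 = 360
λ ≈ 144/360 = 0.40000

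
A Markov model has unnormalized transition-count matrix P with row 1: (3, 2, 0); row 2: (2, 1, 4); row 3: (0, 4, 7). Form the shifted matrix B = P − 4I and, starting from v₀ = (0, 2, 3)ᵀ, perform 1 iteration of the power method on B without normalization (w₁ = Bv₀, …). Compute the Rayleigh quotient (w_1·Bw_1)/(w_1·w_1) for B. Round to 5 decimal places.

B = P − 4I has rows (-1, 2, 0); (2, -3, 4); (0, 4, 3)
w1 = Bv₀ = ((-1)·0 + 2·2 + 0·3; 2·0 + (-3)·2 + 4·3; 0·0 + 4·2 + 3·3) = (4, 6, 17)
Bw1 = (8, 58, 75)
w1·Bw1 = 1655; w1·w1 = 341; μ ≈ 1655/341 = 4.85337

4.85337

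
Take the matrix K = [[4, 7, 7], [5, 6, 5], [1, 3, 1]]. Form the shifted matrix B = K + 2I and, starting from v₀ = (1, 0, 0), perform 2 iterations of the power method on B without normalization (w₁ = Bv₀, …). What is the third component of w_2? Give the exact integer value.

B = K + 2I has rows (6, 7, 7); (5, 8, 5); (1, 3, 3)
w1 = Bv₀ = (6·1 + 7·0 + 7·0; 5·1 + 8·0 + 5·0; 1·1 + 3·0 + 3·0) = (6, 5, 1)
w2 = Bw1 = (6·6 + 7·5 + 7·1; 5·6 + 8·5 + 5·1; 1·6 + 3·5 + 3·1) = (78, 75, 24)
Requested component of w2: 24

24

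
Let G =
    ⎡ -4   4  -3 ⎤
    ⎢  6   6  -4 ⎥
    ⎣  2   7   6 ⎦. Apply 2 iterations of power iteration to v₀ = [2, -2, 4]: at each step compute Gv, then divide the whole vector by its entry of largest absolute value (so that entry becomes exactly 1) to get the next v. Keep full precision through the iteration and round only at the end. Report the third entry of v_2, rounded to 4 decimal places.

0.2625

Gv0 = (-28.00000, -16.00000, 14.00000); divide by -28.00000 → v1 = (1.00000, 0.57143, -0.50000)
Gv1 = (-0.21429, 11.42857, 3.00000); divide by 11.42857 → v2 = (-0.01875, 1.00000, 0.26250)
Requested entry of v2: -84/-320 = 0.2625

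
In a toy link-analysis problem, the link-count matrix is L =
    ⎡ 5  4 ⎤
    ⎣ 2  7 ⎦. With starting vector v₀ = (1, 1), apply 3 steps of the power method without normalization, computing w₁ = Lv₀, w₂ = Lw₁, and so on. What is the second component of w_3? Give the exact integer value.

729

w1 = Lv₀ = (9, 9)
w2 = Lw1 = (81, 81)
w3 = Lw2 = (729, 729)
The requested component of w3 is 729.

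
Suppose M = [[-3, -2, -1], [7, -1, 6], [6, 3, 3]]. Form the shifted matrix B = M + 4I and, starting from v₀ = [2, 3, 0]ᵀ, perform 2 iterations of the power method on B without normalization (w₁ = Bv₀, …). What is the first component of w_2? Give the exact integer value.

-71

B = M + 4I has rows (1, -2, -1); (7, 3, 6); (6, 3, 7)
w1 = Bv₀ = (1·2 + (-2)·3 + (-1)·0; 7·2 + 3·3 + 6·0; 6·2 + 3·3 + 7·0) = (-4, 23, 21)
w2 = Bw1 = (1·(-4) + (-2)·23 + (-1)·21; 7·(-4) + 3·23 + 6·21; 6·(-4) + 3·23 + 7·21) = (-71, 167, 192)
Requested component of w2: -71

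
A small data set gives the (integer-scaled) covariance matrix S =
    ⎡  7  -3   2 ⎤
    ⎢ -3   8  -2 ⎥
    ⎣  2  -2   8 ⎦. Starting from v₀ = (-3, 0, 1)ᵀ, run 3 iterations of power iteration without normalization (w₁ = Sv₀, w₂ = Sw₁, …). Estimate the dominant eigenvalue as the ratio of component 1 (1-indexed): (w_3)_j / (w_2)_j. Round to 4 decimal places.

w1 = Sv₀ = (7·(-3) + (-3)·0 + 2·1; (-3)·(-3) + 8·0 + (-2)·1; 2·(-3) + (-2)·0 + 8·1) = (-19, 7, 2)
w2 = Sw1 = (7·(-19) + (-3)·7 + 2·2; (-3)·(-19) + 8·7 + (-2)·2; 2·(-19) + (-2)·7 + 8·2) = (-150, 109, -36)
w3 = Sw2 = (-1449, 1394, -806)
Ratio at component: -1449 / -150 = 9.6600

9.6600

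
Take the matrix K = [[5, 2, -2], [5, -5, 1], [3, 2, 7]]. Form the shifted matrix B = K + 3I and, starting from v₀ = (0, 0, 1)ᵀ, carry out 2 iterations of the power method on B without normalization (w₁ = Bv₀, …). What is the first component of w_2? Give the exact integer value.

-34

B = K + 3I has rows (8, 2, -2); (5, -2, 1); (3, 2, 10)
w1 = Bv₀ = (8·0 + 2·0 + (-2)·1; 5·0 + (-2)·0 + 1·1; 3·0 + 2·0 + 10·1) = (-2, 1, 10)
w2 = Bw1 = (8·(-2) + 2·1 + (-2)·10; 5·(-2) + (-2)·1 + 1·10; 3·(-2) + 2·1 + 10·10) = (-34, -2, 96)
Requested component of w2: -34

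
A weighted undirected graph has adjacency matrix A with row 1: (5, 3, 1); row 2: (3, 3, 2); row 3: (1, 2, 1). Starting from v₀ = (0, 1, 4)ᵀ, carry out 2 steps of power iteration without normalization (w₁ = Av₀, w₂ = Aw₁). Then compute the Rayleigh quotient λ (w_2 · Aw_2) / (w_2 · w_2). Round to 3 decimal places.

w1 = Av₀ = (5·0 + 3·1 + 1·4; 3·0 + 3·1 + 2·4; 1·0 + 2·1 + 1·4) = (7, 11, 6)
w2 = Aw1 = (5·7 + 3·11 + 1·6; 3·7 + 3·11 + 2·6; 1·7 + 2·11 + 1·6) = (74, 66, 35)
Aw2 = (603, 490, 241)
w2·Aw2 = 74·603 + 66·490 + 35·241 = 85397; w2·w2 = 74·74 + 66·66 + 35·35 = 11057
λ ≈ 85397/11057 = 7.723

λ ≈ 7.723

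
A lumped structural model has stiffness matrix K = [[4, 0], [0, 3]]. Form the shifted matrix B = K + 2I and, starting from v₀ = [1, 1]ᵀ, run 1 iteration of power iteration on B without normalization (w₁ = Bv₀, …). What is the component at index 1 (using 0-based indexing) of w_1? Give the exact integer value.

5

B = K + 2I has rows (6, 0); (0, 5)
w1 = Bv₀ = (6·1 + 0·1; 0·1 + 5·1) = (6, 5)
Requested component of w1: 5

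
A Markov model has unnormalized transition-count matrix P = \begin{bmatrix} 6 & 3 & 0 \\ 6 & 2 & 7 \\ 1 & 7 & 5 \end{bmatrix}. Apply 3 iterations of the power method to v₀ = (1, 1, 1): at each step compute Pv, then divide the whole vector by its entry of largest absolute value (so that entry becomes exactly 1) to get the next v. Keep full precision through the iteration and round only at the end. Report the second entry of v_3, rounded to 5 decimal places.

0.99009

Pv0 = (9.000000, 15.000000, 13.000000); divide by 15.000000 → v1 = (0.600000, 1.000000, 0.866667)
Pv1 = (6.600000, 11.666667, 11.933333); divide by 11.933333 → v2 = (0.553073, 0.977654, 1.000000)
Pv2 = (6.251397, 12.273743, 12.396648); divide by 12.396648 → v3 = (0.504281, 0.990086, 1.000000)
Requested entry of v3: 2197/2219 = 0.99009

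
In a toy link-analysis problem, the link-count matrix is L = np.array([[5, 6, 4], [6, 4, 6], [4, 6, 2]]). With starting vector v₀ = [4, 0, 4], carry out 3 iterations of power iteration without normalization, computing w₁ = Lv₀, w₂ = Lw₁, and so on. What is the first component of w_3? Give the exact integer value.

w1 = Lv₀ = (5·4 + 6·0 + 4·4; 6·4 + 4·0 + 6·4; 4·4 + 6·0 + 2·4) = (36, 48, 24)
w2 = Lw1 = (5·36 + 6·48 + 4·24; 6·36 + 4·48 + 6·24; 4·36 + 6·48 + 2·24) = (564, 552, 480)
w3 = Lw2 = (8052, 8472, 6528)
The requested component of w3 is 8052.

8052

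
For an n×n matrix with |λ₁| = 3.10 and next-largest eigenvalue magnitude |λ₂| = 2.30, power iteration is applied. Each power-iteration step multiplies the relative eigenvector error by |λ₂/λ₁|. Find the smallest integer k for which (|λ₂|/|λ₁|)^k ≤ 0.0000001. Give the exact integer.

|λ₂/λ₁| = 2.30/3.10 = 0.74194
Need k ≥ ln(0.0000001) / ln(0.74194) = -16.1181 / -0.2985 ≈ 53.998
Smallest integer k satisfying the bound: 54

54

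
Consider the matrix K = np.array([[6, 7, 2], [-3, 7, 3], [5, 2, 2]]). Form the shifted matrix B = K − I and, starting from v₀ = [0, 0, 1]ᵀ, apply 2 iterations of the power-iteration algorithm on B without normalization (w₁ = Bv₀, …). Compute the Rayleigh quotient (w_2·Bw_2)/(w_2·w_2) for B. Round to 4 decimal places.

μ ≈ 8.8996

B = K − I has rows (5, 7, 2); (-3, 6, 3); (5, 2, 1)
w1 = Bv₀ = (2, 3, 1)
w2 = Bw1 = (33, 15, 17)
Bw2 = (304, 42, 212)
w2·Bw2 = 14266; w2·w2 = 1603; μ ≈ 14266/1603 = 8.8996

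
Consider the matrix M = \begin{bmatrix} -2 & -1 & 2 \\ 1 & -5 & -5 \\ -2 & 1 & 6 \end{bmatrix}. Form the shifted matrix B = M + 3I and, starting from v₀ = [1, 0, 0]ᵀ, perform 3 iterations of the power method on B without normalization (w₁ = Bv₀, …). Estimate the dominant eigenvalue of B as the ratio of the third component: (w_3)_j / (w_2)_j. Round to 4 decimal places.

μ ≈ 8.1053

B = M + 3I has rows (1, -1, 2); (1, -2, -5); (-2, 1, 9)
w1 = Bv₀ = (1·1 + (-1)·0 + 2·0; 1·1 + (-2)·0 + (-5)·0; (-2)·1 + 1·0 + 9·0) = (1, 1, -2)
w2 = Bw1 = (1·1 + (-1)·1 + 2·(-2); 1·1 + (-2)·1 + (-5)·(-2); (-2)·1 + 1·1 + 9·(-2)) = (-4, 9, -19)
w3 = Bw2 = (-51, 73, -154)
Ratio: -154/-19 = 8.1053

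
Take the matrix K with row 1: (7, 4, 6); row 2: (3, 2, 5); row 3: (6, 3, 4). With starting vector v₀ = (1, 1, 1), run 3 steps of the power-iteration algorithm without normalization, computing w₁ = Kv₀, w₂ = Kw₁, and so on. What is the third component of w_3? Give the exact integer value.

w1 = Kv₀ = (7·1 + 4·1 + 6·1; 3·1 + 2·1 + 5·1; 6·1 + 3·1 + 4·1) = (17, 10, 13)
w2 = Kw1 = (7·17 + 4·10 + 6·13; 3·17 + 2·10 + 5·13; 6·17 + 3·10 + 4·13) = (237, 136, 184)
w3 = Kw2 = (3307, 1903, 2566)
The requested component of w3 is 2566.

2566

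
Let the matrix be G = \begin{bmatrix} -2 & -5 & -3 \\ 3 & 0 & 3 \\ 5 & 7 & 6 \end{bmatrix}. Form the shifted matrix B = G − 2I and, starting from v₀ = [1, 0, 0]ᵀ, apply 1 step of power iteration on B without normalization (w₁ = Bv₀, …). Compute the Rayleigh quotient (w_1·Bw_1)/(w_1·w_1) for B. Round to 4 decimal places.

B = G − 2I has rows (-4, -5, -3); (3, -2, 3); (5, 7, 4)
w1 = Bv₀ = ((-4)·1 + (-5)·0 + (-3)·0; 3·1 + (-2)·0 + 3·0; 5·1 + 7·0 + 4·0) = (-4, 3, 5)
Bw1 = (-14, -3, 21)
w1·Bw1 = 152; w1·w1 = 50; μ ≈ 152/50 = 3.0400

μ ≈ 3.0400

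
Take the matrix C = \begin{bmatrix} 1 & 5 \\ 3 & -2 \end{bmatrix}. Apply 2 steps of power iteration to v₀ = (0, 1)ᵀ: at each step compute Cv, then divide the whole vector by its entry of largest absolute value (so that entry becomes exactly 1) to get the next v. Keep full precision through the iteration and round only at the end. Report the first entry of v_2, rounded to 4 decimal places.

Cv0 = (5.00000, -2.00000); divide by 5.00000 → v1 = (1.00000, -0.40000)
Cv1 = (-1.00000, 3.80000); divide by 3.80000 → v2 = (-0.26316, 1.00000)
Requested entry of v2: -5/19 = -0.2632

-0.2632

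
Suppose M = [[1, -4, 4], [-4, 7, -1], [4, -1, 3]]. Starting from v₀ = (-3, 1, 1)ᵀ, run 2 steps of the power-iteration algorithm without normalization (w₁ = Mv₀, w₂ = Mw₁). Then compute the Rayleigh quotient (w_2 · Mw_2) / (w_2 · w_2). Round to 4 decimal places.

w1 = Mv₀ = (-3, 18, -10)
w2 = Mw1 = (-115, 148, -60)
Mw2 = (-947, 1556, -788)
w2·Mw2 = (-115)·(-947) + 148·1556 + (-60)·(-788) = 386473; w2·w2 = (-115)·(-115) + 148·148 + (-60)·(-60) = 38729
λ ≈ 386473/38729 = 9.9789

λ ≈ 9.9789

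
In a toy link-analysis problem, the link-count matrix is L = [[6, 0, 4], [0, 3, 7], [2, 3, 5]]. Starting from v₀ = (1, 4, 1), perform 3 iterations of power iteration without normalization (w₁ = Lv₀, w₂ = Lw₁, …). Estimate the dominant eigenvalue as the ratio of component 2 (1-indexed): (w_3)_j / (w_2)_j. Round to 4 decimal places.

w1 = Lv₀ = (10, 19, 19)
w2 = Lw1 = (136, 190, 172)
w3 = Lw2 = (1504, 1774, 1702)
Ratio at component: 1774 / 190 = 9.3368

9.3368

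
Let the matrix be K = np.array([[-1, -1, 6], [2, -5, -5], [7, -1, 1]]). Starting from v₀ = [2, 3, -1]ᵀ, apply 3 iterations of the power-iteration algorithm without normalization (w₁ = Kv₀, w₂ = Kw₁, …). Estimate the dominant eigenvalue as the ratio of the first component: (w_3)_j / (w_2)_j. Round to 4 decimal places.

w1 = Kv₀ = ((-1)·2 + (-1)·3 + 6·(-1); 2·2 + (-5)·3 + (-5)·(-1); 7·2 + (-1)·3 + 1·(-1)) = (-11, -6, 10)
w2 = Kw1 = ((-1)·(-11) + (-1)·(-6) + 6·10; 2·(-11) + (-5)·(-6) + (-5)·10; 7·(-11) + (-1)·(-6) + 1·10) = (77, -42, -61)
w3 = Kw2 = (-401, 669, 520)
Ratio at component: -401 / 77 = -5.2078

-5.2078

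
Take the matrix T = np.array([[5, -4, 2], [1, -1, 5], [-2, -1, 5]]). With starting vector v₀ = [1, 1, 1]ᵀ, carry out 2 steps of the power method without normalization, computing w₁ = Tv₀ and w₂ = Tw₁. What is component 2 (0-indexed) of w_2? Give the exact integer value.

-1

w1 = Tv₀ = (3, 5, 2)
w2 = Tw1 = (-1, 8, -1)
The requested component of w2 is -1.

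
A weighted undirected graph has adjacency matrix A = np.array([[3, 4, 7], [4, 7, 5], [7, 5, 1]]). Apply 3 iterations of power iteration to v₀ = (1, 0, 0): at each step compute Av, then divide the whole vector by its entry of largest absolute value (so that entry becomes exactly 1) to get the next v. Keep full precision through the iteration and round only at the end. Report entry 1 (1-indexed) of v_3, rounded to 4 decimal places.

0.8087

Av0 = (3.00000, 4.00000, 7.00000); divide by 7.00000 → v1 = (0.42857, 0.57143, 1.00000)
Av1 = (10.57143, 10.71429, 6.85714); divide by 10.71429 → v2 = (0.98667, 1.00000, 0.64000)
Av2 = (11.44000, 14.14667, 12.54667); divide by 14.14667 → v3 = (0.80867, 1.00000, 0.88690)
Requested entry of v3: 858/1061 = 0.8087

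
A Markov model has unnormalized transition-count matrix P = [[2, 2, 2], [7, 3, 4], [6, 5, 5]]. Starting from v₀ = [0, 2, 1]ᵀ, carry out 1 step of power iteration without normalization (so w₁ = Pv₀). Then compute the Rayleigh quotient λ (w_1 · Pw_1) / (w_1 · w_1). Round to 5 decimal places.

λ ≈ 11.37673

w1 = Pv₀ = (2·0 + 2·2 + 2·1; 7·0 + 3·2 + 4·1; 6·0 + 5·2 + 5·1) = (6, 10, 15)
Pw1 = (62, 132, 161)
w1·Pw1 = 6·62 + 10·132 + 15·161 = 4107; w1·w1 = 6·6 + 10·10 + 15·15 = 361
λ ≈ 4107/361 = 11.37673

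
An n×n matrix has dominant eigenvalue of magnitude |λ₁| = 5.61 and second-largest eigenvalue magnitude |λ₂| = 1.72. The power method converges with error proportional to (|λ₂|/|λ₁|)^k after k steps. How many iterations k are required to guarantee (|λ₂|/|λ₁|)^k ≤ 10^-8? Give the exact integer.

|λ₂/λ₁| = 1.72/5.61 = 0.30660
Need k ≥ ln(10^-8) / ln(0.30660) = -18.4207 / -1.1822 ≈ 15.581
Smallest integer k satisfying the bound: 16

16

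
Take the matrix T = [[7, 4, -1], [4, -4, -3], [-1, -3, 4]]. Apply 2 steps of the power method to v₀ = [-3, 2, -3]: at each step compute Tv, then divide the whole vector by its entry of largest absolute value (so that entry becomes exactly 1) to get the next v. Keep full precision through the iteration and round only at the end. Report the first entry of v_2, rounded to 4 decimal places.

1.0000

Tv0 = (-10.00000, -11.00000, -15.00000); divide by -15.00000 → v1 = (0.66667, 0.73333, 1.00000)
Tv1 = (6.60000, -3.26667, 1.13333); divide by 6.60000 → v2 = (1.00000, -0.49495, 0.17172)
Requested entry of v2: -99/-99 = 1.0000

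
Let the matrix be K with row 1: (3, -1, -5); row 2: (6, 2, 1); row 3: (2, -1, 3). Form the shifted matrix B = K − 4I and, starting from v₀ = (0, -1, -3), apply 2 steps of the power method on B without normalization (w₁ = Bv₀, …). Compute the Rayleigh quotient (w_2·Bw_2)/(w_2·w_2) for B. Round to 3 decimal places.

μ ≈ -3.022

B = K − 4I has rows (-1, -1, -5); (6, -2, 1); (2, -1, -1)
w1 = Bv₀ = ((-1)·0 + (-1)·(-1) + (-5)·(-3); 6·0 + (-2)·(-1) + 1·(-3); 2·0 + (-1)·(-1) + (-1)·(-3)) = (16, -1, 4)
w2 = Bw1 = ((-1)·16 + (-1)·(-1) + (-5)·4; 6·16 + (-2)·(-1) + 1·4; 2·16 + (-1)·(-1) + (-1)·4) = (-35, 102, 29)
Bw2 = (-212, -385, -201)
w2·Bw2 = -37679; w2·w2 = 12470; μ ≈ -37679/12470 = -3.022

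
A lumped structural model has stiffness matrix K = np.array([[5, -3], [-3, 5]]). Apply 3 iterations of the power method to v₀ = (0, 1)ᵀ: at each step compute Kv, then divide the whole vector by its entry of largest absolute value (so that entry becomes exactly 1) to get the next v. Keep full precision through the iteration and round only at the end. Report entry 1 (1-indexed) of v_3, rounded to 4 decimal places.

-0.9692

Kv0 = (-3.00000, 5.00000); divide by 5.00000 → v1 = (-0.60000, 1.00000)
Kv1 = (-6.00000, 6.80000); divide by 6.80000 → v2 = (-0.88235, 1.00000)
Kv2 = (-7.41176, 7.64706); divide by 7.64706 → v3 = (-0.96923, 1.00000)
Requested entry of v3: -252/260 = -0.9692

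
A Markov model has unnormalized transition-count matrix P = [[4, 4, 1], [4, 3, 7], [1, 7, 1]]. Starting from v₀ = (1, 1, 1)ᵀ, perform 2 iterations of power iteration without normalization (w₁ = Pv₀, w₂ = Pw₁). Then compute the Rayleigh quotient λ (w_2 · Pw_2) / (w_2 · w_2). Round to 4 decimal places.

w1 = Pv₀ = (9, 14, 9)
w2 = Pw1 = (101, 141, 116)
Pw2 = (1084, 1639, 1204)
w2·Pw2 = 101·1084 + 141·1639 + 116·1204 = 480247; w2·w2 = 101·101 + 141·141 + 116·116 = 43538
λ ≈ 480247/43538 = 11.0305

λ ≈ 11.0305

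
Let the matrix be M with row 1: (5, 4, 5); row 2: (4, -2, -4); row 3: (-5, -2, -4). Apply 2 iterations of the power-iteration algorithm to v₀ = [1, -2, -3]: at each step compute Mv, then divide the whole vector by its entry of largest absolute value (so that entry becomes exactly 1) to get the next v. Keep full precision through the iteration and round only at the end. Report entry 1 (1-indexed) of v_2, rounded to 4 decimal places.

-0.2885

Mv0 = (-18.00000, 20.00000, 11.00000); divide by 20.00000 → v1 = (-0.90000, 1.00000, 0.55000)
Mv1 = (2.25000, -7.80000, 0.30000); divide by -7.80000 → v2 = (-0.28846, 1.00000, -0.03846)
Requested entry of v2: 45/-156 = -0.2885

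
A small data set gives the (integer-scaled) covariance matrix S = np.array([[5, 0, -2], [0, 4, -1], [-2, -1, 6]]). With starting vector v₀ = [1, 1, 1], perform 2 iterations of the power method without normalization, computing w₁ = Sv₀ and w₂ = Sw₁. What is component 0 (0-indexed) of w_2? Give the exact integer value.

9

w1 = Sv₀ = (5·1 + 0·1 + (-2)·1; 0·1 + 4·1 + (-1)·1; (-2)·1 + (-1)·1 + 6·1) = (3, 3, 3)
w2 = Sw1 = (5·3 + 0·3 + (-2)·3; 0·3 + 4·3 + (-1)·3; (-2)·3 + (-1)·3 + 6·3) = (9, 9, 9)
The requested component of w2 is 9.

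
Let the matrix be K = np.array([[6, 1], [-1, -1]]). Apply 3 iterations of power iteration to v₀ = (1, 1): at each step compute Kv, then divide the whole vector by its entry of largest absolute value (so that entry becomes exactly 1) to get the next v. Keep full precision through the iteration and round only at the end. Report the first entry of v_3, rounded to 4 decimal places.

Kv0 = (7.00000, -2.00000); divide by 7.00000 → v1 = (1.00000, -0.28571)
Kv1 = (5.71429, -0.71429); divide by 5.71429 → v2 = (1.00000, -0.12500)
Kv2 = (5.87500, -0.87500); divide by 5.87500 → v3 = (1.00000, -0.14894)
Requested entry of v3: 235/235 = 1.0000

1.0000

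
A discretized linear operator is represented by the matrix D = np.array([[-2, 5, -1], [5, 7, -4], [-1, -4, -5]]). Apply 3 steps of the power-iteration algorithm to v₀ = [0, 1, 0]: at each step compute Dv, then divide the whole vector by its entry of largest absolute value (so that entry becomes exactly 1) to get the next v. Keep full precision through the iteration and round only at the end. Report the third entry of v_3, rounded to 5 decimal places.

-0.39178

Dv0 = (5.000000, 7.000000, -4.000000); divide by 7.000000 → v1 = (0.714286, 1.000000, -0.571429)
Dv1 = (4.142857, 12.857143, -1.857143); divide by 12.857143 → v2 = (0.322222, 1.000000, -0.144444)
Dv2 = (4.500000, 9.188889, -3.600000); divide by 9.188889 → v3 = (0.489722, 1.000000, -0.391778)
Requested entry of v3: -324/827 = -0.39178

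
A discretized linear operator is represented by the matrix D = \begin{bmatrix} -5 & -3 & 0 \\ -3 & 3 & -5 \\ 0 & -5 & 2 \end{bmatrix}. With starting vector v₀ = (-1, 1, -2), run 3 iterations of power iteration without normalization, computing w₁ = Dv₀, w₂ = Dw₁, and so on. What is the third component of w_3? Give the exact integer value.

-631

w1 = Dv₀ = ((-5)·(-1) + (-3)·1 + 0·(-2); (-3)·(-1) + 3·1 + (-5)·(-2); 0·(-1) + (-5)·1 + 2·(-2)) = (2, 16, -9)
w2 = Dw1 = ((-5)·2 + (-3)·16 + 0·(-9); (-3)·2 + 3·16 + (-5)·(-9); 0·2 + (-5)·16 + 2·(-9)) = (-58, 87, -98)
w3 = Dw2 = (29, 925, -631)
The requested component of w3 is -631.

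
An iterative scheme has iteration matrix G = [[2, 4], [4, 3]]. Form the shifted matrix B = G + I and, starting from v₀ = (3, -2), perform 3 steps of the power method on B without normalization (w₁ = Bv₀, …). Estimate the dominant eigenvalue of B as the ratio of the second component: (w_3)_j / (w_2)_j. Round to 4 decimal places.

B = G + I has rows (3, 4); (4, 4)
w1 = Bv₀ = (3·3 + 4·(-2); 4·3 + 4·(-2)) = (1, 4)
w2 = Bw1 = (3·1 + 4·4; 4·1 + 4·4) = (19, 20)
w3 = Bw2 = (137, 156)
Ratio: 156/20 = 7.8000

7.8000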